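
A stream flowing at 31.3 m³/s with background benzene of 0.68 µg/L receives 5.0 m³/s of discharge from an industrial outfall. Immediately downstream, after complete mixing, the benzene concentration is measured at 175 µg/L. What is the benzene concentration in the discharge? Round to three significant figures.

Mass balance: 31.30·0.6800 + 5.000·Cₑ = 36.30·175.0
→ Cₑ = (36.30·175.0 − 31.30·0.6800) / 5.000 = 1266 µg/L.

1270 µg/L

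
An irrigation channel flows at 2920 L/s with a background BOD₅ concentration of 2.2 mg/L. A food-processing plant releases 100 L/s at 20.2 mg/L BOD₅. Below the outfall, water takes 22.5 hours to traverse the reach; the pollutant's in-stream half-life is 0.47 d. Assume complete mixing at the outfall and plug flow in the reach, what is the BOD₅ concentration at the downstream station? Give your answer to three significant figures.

0.702 mg/L

Conservation of mass: C = (2920·2.200 + 100.0·20.20) / 3020 = 8444/3020 = 2.796 mg/L.
Half-life 0.47 d → k = ln 2 / 0.47 = 1.475 d⁻¹.
First-order decay: C = 2.796·exp(−k·t) = 2.796·0.2509 = 0.7016 mg/L.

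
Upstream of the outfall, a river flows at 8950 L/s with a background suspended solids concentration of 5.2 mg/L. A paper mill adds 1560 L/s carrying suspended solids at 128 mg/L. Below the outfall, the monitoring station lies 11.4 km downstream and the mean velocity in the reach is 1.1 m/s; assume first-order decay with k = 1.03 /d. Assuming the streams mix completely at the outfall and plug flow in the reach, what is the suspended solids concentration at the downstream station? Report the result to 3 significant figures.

Mixed concentration C = ΣQC/ΣQ = (8950·5.200 + 1560·128.0) / 10510 = 246200/10510 = 23.43 mg/L.
Travel time t = 11.4·1000 / 1.1 = 10360 s = 2.879 h.
After decay, C = 23.43 × e^(−kt) = 23.43 × 0.8838 = 20.70 mg/L.

20.7 mg/L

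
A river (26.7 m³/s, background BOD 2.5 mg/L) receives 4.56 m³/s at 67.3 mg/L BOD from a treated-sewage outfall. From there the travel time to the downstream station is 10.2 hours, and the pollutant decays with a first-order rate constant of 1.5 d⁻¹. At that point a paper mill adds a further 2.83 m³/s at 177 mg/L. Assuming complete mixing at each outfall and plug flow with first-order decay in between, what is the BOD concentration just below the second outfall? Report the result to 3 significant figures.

Mass balance: C = (26.70·2.500 + 4.560·67.30) / 31.26 = 373.6/31.26 = 11.95 mg/L; combined flow 31.26 m³/s.
After decay, C = 11.95 × e^(−kt) = 11.95 × 0.5286 = 6.318 mg/L.
Second outfall: C = (31.26·6.318 + 2.830·177.0)/34.09 = 20.49 mg/L.

20.5 mg/L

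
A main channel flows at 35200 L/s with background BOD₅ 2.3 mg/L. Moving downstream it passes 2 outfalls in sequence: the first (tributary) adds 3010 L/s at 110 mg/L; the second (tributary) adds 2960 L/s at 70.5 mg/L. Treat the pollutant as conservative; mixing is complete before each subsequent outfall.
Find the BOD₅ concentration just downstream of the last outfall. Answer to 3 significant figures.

15.1 mg/L

Outfall 1: combined Q = 38210 L/s; C = (35200·2.300 + 3010·110.0)/38210 = 10.78 mg/L.
Outfall 2: combined Q = 41170 L/s; C = (38210·10.78 + 2960·70.50)/41170 = 15.08 mg/L.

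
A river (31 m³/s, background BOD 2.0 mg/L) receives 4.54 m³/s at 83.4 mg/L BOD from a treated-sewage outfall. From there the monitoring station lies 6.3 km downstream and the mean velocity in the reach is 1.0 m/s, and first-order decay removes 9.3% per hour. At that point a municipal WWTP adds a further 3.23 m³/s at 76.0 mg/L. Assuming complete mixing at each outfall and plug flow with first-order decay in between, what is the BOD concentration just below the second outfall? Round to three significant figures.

Mixed concentration C = ΣQC/ΣQ = (31.00·2.000 + 4.540·83.40) / 35.54 = 440.6/35.54 = 12.40 mg/L; combined flow 35.54 m³/s.
Travel time t = 6.3·1000 / 1.0 = 6300 s = 1.750 h.
9.3%/h lost → k = −ln(1 − 0.093) = 0.09761 h⁻¹.
First-order decay: C = 12.40·exp(−k·t) = 12.40·0.8430 = 10.45 mg/L.
At the second outfall, C = (35.54·10.45 + 3.230·76.00) / (35.54 + 3.230) = 15.91 mg/L.

15.9 mg/L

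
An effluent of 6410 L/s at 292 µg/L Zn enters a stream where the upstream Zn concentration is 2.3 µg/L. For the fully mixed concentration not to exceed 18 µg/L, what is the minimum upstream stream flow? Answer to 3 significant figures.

112000 L/s

Set C_mix = 18: (Q·2.300 + 6410·292.0) / (Q + 6410) = 18
→ Q = 6410·(292.0 − 18)/(18 − 2.300) = 111900 L/s.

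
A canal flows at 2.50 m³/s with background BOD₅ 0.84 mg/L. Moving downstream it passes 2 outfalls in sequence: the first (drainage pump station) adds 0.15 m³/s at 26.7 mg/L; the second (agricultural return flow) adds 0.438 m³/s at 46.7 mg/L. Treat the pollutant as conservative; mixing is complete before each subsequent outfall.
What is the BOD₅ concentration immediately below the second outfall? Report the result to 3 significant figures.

After outfall 1: Q = 2.500 + 0.1500 = 2.650 m³/s; C = (2.500·0.8400 + 0.1500·26.70)/2.650 = 2.304 mg/L.
After outfall 2: Q = 2.650 + 0.4380 = 3.088 m³/s; C = (2.650·2.304 + 0.4380·46.70)/3.088 = 8.601 mg/L.

8.60 mg/L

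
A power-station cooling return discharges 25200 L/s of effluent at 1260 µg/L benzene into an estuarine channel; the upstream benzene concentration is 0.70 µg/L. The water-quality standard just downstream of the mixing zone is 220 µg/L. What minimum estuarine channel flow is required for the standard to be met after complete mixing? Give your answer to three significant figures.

Set C_mix = 220: (Q·0.7000 + 25200·1260) / (Q + 25200) = 220
→ Q = 25200·(1260 − 220)/(220 − 0.7000) = 119500 L/s.

120000 L/s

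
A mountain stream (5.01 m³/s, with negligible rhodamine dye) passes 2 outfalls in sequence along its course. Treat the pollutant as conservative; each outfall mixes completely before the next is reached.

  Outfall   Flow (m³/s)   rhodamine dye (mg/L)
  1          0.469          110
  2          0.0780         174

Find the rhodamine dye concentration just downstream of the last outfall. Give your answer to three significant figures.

After outfall 1: Q = 5.010 + 0.4690 = 5.479 m³/s; C = (5.010·0 + 0.4690·110.0)/5.479 = 9.416 mg/L.
After outfall 2: Q = 5.479 + 0.07800 = 5.557 m³/s; C = (5.479·9.416 + 0.07800·174.0)/5.557 = 11.73 mg/L.

11.7 mg/L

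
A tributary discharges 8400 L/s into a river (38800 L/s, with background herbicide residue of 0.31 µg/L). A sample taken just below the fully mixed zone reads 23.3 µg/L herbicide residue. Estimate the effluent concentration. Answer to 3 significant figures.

129 µg/L

Mass balance: 38800·0.3100 + 8400·Cₑ = 47200·23.30
→ Cₑ = (47200·23.30 − 38800·0.3100) / 8400 = 129.5 µg/L.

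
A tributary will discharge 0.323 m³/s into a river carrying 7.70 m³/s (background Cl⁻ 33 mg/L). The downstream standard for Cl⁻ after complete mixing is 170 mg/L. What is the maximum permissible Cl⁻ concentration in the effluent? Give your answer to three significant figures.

3440 mg/L

At the limit, (Qr·Cr + Qe·Cₑ)/(Qr + Qe) = 170:
Cₑ = (8.023·170 − 7.700·33.00) / 0.3230 = 3436 mg/L.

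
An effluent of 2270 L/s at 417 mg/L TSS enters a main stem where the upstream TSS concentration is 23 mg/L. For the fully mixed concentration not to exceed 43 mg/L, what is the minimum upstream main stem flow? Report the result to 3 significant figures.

42400 L/s

Set C_mix = 43: (Q·23.00 + 2270·417.0) / (Q + 2270) = 43
→ Q = 2270·(417.0 − 43)/(43 − 23.00) = 42450 L/s.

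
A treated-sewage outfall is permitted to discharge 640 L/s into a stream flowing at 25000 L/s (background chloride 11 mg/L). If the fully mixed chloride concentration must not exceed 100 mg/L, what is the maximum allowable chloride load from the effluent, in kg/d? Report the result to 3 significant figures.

Mass balance at the limit: 25000·11.00 + 640.0·Cₑ = 25640·100 → Cₑ = 3577 mg/L.
640.0 L/s = 0.6400 m³/s. Load = 0.6400 m³/s × 3577 g/m³ × 86 400 s/d = 197800 kg/d.

198000 kg/d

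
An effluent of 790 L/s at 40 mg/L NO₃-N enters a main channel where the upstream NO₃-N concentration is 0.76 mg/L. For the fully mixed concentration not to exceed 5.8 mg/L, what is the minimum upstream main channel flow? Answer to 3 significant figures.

5360 L/s

Set C_mix = 5.8: (Q·0.7600 + 790.0·40.00) / (Q + 790.0) = 5.8
→ Q = 790.0·(40.00 − 5.8)/(5.8 − 0.7600) = 5361 L/s.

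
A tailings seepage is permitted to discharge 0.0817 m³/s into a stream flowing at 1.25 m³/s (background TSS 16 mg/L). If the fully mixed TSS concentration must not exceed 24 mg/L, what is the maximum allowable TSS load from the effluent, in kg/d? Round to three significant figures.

1030 kg/d

Mass balance at the limit: 1.250·16.00 + 0.08170·Cₑ = 1.332·24 → Cₑ = 146.4 mg/L.
Load = 0.08170 m³/s × 146.4 g/m³ × 86 400 s/d = 1033 kg/d.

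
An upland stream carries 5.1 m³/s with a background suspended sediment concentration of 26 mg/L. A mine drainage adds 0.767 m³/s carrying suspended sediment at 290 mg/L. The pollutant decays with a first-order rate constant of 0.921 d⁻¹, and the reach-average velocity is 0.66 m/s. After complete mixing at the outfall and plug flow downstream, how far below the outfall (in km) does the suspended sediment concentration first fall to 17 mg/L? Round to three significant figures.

78.6 km

Mass balance: C = (5.100·26.00 + 0.7670·290.0) / 5.867 = 355.0/5.867 = 60.51 mg/L.
Set 60.51·exp(−k·t) = 17 → t = ln(60.51/17)/k = 119100 s = 33.09 h.
Distance = v·t = 0.66·119100 = 78610 m = 78.61 km.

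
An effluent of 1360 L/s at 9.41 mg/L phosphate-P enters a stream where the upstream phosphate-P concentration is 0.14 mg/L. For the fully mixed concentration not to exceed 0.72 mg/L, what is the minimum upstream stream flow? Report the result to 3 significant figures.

20400 L/s

Set C_mix = 0.72: (Q·0.1400 + 1360·9.410) / (Q + 1360) = 0.72
→ Q = 1360·(9.410 − 0.72)/(0.72 − 0.1400) = 20380 L/s.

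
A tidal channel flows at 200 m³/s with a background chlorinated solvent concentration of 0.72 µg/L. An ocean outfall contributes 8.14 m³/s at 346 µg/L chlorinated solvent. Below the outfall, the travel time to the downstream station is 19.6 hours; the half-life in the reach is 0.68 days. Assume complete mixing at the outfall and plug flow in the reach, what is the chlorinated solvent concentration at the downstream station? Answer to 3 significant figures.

Mixed concentration C = ΣQC/ΣQ = (200.0·0.7200 + 8.140·346.0) / 208.1 = 2960/208.1 = 14.22 µg/L.
Half-life 0.68 d → k = ln 2 / 0.68 = 1.019 d⁻¹.
Decay over the reach: 14.22·exp(−kt) = 14.22·0.4350 = 6.187 µg/L.

6.19 µg/L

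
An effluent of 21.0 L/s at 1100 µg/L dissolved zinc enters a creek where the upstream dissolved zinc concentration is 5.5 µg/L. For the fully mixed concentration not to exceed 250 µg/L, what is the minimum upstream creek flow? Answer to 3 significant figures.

73.0 L/s

Set C_mix = 250: (Q·5.500 + 21.00·1100) / (Q + 21.00) = 250
→ Q = 21.00·(1100 − 250)/(250 − 5.500) = 73.01 L/s.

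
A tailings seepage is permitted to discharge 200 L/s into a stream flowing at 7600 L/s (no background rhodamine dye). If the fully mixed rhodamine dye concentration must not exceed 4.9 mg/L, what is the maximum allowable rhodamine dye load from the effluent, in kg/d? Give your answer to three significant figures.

Mass balance at the limit: 7600·0 + 200.0·Cₑ = 7800·4.9 → Cₑ = 191.1 mg/L.
200.0 L/s = 0.2000 m³/s. Load = 0.2000 m³/s × 191.1 g/m³ × 86 400 s/d = 3302 kg/d.

3300 kg/d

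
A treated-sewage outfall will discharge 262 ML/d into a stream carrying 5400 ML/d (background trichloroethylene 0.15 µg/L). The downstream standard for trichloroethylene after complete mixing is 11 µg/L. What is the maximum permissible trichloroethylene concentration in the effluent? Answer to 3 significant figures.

At the limit, (Qr·Cr + Qe·Cₑ)/(Qr + Qe) = 11:
Cₑ = (5662·11 − 5400·0.1500) / 262.0 = 234.6 µg/L.

235 µg/L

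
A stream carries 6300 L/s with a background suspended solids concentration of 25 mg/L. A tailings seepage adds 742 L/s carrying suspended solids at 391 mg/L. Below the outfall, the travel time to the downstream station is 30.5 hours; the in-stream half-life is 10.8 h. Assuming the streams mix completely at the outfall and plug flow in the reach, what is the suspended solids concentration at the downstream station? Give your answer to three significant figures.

8.98 mg/L

Mass balance: C = (6300·25.00 + 742.0·391.0) / 7042 = 447600/7042 = 63.56 mg/L.
Half-life 10.8 h → k = ln 2 / 10.8 = 0.06418 h⁻¹ = 1.540 d⁻¹.
First-order decay: C = 63.56·exp(−k·t) = 63.56·0.1412 = 8.976 mg/L.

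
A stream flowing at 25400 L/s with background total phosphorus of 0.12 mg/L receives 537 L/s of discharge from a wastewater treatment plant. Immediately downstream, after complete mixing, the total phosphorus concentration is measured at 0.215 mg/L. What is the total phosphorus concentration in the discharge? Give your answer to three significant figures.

4.71 mg/L

Mass balance: 25400·0.1200 + 537.0·Cₑ = 25940·0.2150
→ Cₑ = (25940·0.2150 − 25400·0.1200) / 537.0 = 4.708 mg/L.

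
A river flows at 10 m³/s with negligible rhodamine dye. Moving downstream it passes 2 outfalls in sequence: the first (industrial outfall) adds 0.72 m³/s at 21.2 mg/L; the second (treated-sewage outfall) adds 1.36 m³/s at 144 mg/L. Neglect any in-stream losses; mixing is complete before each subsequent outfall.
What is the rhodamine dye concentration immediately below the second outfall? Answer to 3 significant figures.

17.5 mg/L

After outfall 1: Q = 10.00 + 0.7200 = 10.72 m³/s; C = (10.00·0 + 0.7200·21.20)/10.72 = 1.424 mg/L.
After outfall 2: Q = 10.72 + 1.360 = 12.08 m³/s; C = (10.72·1.424 + 1.360·144.0)/12.08 = 17.48 mg/L.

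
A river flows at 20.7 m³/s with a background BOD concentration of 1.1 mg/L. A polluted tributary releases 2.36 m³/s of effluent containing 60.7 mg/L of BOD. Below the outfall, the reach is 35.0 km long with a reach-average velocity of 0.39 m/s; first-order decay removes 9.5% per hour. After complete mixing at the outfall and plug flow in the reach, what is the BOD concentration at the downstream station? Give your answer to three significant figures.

0.598 mg/L

Mass balance: C = (20.70·1.100 + 2.360·60.70) / 23.06 = 166.0/23.06 = 7.200 mg/L.
Travel time t = 35.0·1000 / 0.39 = 89740 s = 24.93 h.
9.5%/h lost → k = −ln(1 − 0.095) = 0.09982 h⁻¹.
First-order decay: C = 7.200·exp(−k·t) = 7.200·0.08304 = 0.5979 mg/L.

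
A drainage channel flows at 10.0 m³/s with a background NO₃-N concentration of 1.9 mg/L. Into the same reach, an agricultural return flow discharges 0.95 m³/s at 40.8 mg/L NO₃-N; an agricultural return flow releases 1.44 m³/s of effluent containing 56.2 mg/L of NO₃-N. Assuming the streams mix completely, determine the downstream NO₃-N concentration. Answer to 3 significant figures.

Mass balance: C = (10.00·1.900 + 0.9500·40.80 + 1.440·56.20) / 12.39 = 138.7/12.39 = 11.19 mg/L.

11.2 mg/L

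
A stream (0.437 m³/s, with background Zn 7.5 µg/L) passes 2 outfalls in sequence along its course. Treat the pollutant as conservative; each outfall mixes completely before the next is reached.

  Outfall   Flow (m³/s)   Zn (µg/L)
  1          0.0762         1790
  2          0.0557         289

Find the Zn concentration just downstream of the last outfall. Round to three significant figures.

274 µg/L

After outfall 1: Q = 0.4370 + 0.07620 = 0.5132 m³/s; C = (0.4370·7.500 + 0.07620·1790)/0.5132 = 272.2 µg/L.
After outfall 2: Q = 0.5132 + 0.05570 = 0.5689 m³/s; C = (0.5132·272.2 + 0.05570·289.0)/0.5689 = 273.8 µg/L.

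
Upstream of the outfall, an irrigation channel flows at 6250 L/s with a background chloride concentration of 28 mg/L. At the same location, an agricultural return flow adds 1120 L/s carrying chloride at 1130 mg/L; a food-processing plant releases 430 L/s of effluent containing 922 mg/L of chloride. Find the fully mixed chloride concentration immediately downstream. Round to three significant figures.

After mixing, C = (6250·28.00 + 1120·1130 + 430.0·922.0) / 7800 = 1837000/7800 = 235.5 mg/L.

236 mg/L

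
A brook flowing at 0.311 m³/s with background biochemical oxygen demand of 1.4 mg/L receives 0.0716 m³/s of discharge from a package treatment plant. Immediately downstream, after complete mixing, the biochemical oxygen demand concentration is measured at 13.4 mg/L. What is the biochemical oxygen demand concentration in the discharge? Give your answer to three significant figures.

Mass balance: 0.3110·1.400 + 0.07160·Cₑ = 0.3826·13.40
→ Cₑ = (0.3826·13.40 − 0.3110·1.400) / 0.07160 = 65.52 mg/L.

65.5 mg/L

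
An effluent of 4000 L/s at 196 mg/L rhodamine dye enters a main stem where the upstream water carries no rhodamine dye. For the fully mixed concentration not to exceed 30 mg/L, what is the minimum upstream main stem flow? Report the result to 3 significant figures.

22100 L/s

Set C_mix = 30: (Q·0 + 4000·196.0) / (Q + 4000) = 30
→ Q = 4000·(196.0 − 30)/(30 − 0) = 22130 L/s.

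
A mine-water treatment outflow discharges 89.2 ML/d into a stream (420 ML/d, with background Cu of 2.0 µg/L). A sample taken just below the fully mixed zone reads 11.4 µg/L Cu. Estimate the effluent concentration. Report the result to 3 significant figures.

55.7 µg/L

Mass balance: 420.0·2.000 + 89.20·Cₑ = 509.2·11.40
→ Cₑ = (509.2·11.40 − 420.0·2.000) / 89.20 = 55.66 µg/L.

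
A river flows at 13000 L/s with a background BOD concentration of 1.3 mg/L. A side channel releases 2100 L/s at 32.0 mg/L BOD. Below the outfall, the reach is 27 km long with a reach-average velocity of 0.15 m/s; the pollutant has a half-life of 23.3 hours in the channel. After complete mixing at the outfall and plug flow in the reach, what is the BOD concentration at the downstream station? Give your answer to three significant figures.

Flow-weighted average: C = (13000·1.300 + 2100·32.00) / 15100 = 84100/15100 = 5.570 mg/L.
Travel time t = 27·1000 / 0.15 = 180000 s = 50.00 h.
Half-life 23.3 h → k = ln 2 / 23.3 = 0.02975 h⁻¹ = 0.7140 d⁻¹.
Applying C = C₀e^(−kt): 5.570 × 0.2260 = 1.258 mg/L.

1.26 mg/L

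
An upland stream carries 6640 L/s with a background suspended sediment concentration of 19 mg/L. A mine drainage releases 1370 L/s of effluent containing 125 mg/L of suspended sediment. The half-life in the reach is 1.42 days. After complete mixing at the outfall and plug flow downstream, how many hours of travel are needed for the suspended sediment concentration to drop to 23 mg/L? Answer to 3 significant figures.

Flow-weighted average: C = (6640·19.00 + 1370·125.0) / 8010 = 297400/8010 = 37.13 mg/L.
Half-life 1.42 d → k = ln 2 / 1.42 = 0.4881 d⁻¹.
37.13·exp(−k·t) = 23 → t = ln(37.13/23)/k = 84770 s = 23.55 h.

23.5 h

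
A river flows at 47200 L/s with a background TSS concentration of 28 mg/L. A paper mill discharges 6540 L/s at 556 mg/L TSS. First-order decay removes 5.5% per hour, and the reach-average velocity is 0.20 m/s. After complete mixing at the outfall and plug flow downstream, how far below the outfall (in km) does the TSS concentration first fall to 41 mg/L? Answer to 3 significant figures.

10.3 km

Flow-weighted average: C = (47200·28.00 + 6540·556.0) / 53740 = 4958000/53740 = 92.26 mg/L.
5.5%/h lost → k = −ln(1 − 0.055) = 0.05657 h⁻¹.
Set 92.26·exp(−k·t) = 41 → t = ln(92.26/41)/k = 51610 s = 14.34 h.
Distance = v·t = 0.20·51610 = 10320 m = 10.32 km.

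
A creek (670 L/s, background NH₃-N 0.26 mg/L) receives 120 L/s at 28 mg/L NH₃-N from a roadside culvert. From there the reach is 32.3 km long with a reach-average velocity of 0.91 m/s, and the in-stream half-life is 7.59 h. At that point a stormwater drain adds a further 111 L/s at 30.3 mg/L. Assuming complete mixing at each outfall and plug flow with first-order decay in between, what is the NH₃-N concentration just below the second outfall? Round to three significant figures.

Flow-weighted average: C = (670.0·0.2600 + 120.0·28.00) / 790.0 = 3534/790.0 = 4.474 mg/L; combined flow 790.0 L/s.
Travel time t = 32.3·1000 / 0.91 = 35490 s = 9.860 h.
Half-life 7.59 h → k = ln 2 / 7.59 = 0.09132 h⁻¹ = 2.192 d⁻¹.
Applying C = C₀e^(−kt): 4.474 × 0.4064 = 1.818 mg/L.
Second outfall: C = (790.0·1.818 + 111.0·30.30)/901.0 = 5.327 mg/L.

5.33 mg/L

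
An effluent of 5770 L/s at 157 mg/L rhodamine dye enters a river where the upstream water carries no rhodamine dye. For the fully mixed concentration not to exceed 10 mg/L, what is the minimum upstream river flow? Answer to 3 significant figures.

Set C_mix = 10: (Q·0 + 5770·157.0) / (Q + 5770) = 10
→ Q = 5770·(157.0 − 10)/(10 − 0) = 84820 L/s.

84800 L/s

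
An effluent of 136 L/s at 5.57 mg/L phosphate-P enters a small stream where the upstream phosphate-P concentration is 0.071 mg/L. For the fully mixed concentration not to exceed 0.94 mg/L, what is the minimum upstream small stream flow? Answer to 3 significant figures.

Set C_mix = 0.94: (Q·0.07100 + 136.0·5.570) / (Q + 136.0) = 0.94
→ Q = 136.0·(5.570 − 0.94)/(0.94 − 0.07100) = 724.6 L/s.

725 L/s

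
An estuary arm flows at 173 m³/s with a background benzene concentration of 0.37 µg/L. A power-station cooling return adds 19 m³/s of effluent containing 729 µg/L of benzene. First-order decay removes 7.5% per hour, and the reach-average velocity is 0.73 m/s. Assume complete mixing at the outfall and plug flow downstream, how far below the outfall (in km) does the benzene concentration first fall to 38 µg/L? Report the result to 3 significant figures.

Conservation of mass: C = (173.0·0.3700 + 19.00·729.0) / 192.0 = 13920/192.0 = 72.47 µg/L.
7.5%/h lost → k = −ln(1 − 0.075) = 0.07796 h⁻¹.
Set 72.47·exp(−k·t) = 38 → t = ln(72.47/38)/k = 29810 s = 8.282 h.
Distance = v·t = 0.73·29810 = 21760 m = 21.76 km.

21.8 km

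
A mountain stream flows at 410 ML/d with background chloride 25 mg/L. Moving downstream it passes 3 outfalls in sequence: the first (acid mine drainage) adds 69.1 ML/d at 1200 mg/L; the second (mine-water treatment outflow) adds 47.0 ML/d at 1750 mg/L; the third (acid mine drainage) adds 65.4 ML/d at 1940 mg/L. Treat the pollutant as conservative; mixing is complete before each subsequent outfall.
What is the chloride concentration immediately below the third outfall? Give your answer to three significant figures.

511 mg/L

Outfall 1: combined Q = 479.1 ML/d; C = (410.0·25.00 + 69.10·1200)/479.1 = 194.5 mg/L.
Outfall 2: combined Q = 526.1 ML/d; C = (479.1·194.5 + 47.00·1750)/526.1 = 333.4 mg/L.
Outfall 3: combined Q = 591.5 ML/d; C = (526.1·333.4 + 65.40·1940)/591.5 = 511.1 mg/L.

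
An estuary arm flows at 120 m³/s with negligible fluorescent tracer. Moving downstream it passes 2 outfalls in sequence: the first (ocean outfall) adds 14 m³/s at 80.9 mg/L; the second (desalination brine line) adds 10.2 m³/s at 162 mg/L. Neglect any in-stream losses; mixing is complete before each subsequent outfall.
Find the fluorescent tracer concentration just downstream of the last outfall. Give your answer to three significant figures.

Below outfall 1: Q → 134.0 m³/s, C = (120.0·0 + 14.00·80.90)/134.0 = 8.452 mg/L.
Below outfall 2: Q → 144.2 m³/s, C = (134.0·8.452 + 10.20·162.0)/144.2 = 19.31 mg/L.

19.3 mg/L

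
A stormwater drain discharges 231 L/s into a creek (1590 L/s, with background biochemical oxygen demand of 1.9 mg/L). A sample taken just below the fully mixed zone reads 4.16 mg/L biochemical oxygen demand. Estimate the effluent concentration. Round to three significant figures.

Mass balance: 1590·1.900 + 231.0·Cₑ = 1821·4.160
→ Cₑ = (1821·4.160 − 1590·1.900) / 231.0 = 19.72 mg/L.

19.7 mg/L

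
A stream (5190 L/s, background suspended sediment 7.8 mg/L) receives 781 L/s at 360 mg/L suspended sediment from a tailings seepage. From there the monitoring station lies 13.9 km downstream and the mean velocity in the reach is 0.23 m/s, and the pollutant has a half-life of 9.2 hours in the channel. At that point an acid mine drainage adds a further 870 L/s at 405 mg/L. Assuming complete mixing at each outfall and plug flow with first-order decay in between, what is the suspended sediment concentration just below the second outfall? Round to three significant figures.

Conservation of mass: C = (5190·7.800 + 781.0·360.0) / 5971 = 321600/5971 = 53.87 mg/L; combined flow 5971 L/s.
Travel time t = 13.9·1000 / 0.23 = 60430 s = 16.79 h.
Half-life 9.2 h → k = ln 2 / 9.2 = 0.07534 h⁻¹ = 1.808 d⁻¹.
After decay, C = 53.87 × e^(−kt) = 53.87 × 0.2823 = 15.21 mg/L.
Second outfall: C = (5971·15.21 + 870.0·405.0)/6841 = 64.78 mg/L.

64.8 mg/L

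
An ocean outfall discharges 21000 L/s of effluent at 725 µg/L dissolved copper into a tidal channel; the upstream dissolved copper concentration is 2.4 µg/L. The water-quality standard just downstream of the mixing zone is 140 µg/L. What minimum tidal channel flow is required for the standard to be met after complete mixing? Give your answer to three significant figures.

Set C_mix = 140: (Q·2.400 + 21000·725.0) / (Q + 21000) = 140
→ Q = 21000·(725.0 − 140)/(140 − 2.400) = 89280 L/s.

89300 L/s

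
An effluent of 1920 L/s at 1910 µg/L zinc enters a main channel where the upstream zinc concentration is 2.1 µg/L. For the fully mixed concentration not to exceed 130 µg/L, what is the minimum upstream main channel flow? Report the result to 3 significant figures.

Set C_mix = 130: (Q·2.100 + 1920·1910) / (Q + 1920) = 130
→ Q = 1920·(1910 − 130)/(130 − 2.100) = 26720 L/s.

26700 L/s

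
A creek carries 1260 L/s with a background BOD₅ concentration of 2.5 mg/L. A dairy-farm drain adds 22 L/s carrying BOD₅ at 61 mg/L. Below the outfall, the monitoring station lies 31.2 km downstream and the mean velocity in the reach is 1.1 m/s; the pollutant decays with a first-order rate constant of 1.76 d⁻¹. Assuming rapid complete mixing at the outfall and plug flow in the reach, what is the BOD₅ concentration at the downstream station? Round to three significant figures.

Flow-weighted average: C = (1260·2.500 + 22.00·61.00) / 1282 = 4492/1282 = 3.504 mg/L.
Travel time t = 31.2·1000 / 1.1 = 28360 s = 7.879 h.
Decay over the reach: 3.504·exp(−kt) = 3.504·0.5611 = 1.966 mg/L.

1.97 mg/L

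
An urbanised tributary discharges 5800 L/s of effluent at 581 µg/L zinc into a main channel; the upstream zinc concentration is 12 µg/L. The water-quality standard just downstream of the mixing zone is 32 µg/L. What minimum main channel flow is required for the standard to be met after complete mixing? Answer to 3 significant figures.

159000 L/s

Set C_mix = 32: (Q·12.00 + 5800·581.0) / (Q + 5800) = 32
→ Q = 5800·(581.0 − 32)/(32 − 12.00) = 159200 L/s.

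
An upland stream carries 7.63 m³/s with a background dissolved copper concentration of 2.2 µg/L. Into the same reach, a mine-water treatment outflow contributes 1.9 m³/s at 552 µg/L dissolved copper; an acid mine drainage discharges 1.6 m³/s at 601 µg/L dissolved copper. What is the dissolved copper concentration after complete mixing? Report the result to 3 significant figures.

Mixed concentration C = ΣQC/ΣQ = (7.630·2.200 + 1.900·552.0 + 1.600·601.0) / 11.13 = 2027/11.13 = 182.1 µg/L.

182 µg/L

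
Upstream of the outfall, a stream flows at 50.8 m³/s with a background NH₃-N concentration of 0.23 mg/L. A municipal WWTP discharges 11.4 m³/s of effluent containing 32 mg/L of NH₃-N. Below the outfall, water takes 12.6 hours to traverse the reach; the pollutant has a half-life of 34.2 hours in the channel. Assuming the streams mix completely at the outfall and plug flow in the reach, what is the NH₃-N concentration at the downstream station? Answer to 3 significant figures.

Conservation of mass: C = (50.80·0.2300 + 11.40·32.00) / 62.20 = 376.5/62.20 = 6.053 mg/L.
Half-life 34.2 h → k = ln 2 / 34.2 = 0.02027 h⁻¹ = 0.4864 d⁻¹.
After decay, C = 6.053 × e^(−kt) = 6.053 × 0.7746 = 4.689 mg/L.

4.69 mg/L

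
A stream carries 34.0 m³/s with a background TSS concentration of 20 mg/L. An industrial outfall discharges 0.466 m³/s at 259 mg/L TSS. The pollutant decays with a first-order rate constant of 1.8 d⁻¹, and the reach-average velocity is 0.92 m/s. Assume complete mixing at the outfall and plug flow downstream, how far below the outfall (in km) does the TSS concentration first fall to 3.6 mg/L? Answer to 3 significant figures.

82.3 km

Mixed concentration C = ΣQC/ΣQ = (34.00·20.00 + 0.4660·259.0) / 34.47 = 800.7/34.47 = 23.23 mg/L.
Set 23.23·exp(−k·t) = 3.6 → t = ln(23.23/3.6)/k = 89500 s = 24.86 h.
Distance = v·t = 0.92·89500 = 82340 m = 82.34 km.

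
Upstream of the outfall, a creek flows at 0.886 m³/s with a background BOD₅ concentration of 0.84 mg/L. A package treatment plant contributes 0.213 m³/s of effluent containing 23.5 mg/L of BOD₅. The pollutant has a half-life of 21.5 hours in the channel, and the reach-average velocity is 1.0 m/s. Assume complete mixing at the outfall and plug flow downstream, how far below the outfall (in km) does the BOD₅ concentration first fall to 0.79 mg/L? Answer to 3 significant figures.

After mixing, C = (0.8860·0.8400 + 0.2130·23.50) / 1.099 = 5.750/1.099 = 5.232 mg/L.
Half-life 21.5 h → k = ln 2 / 21.5 = 0.03224 h⁻¹ = 0.7737 d⁻¹.
Set 5.232·exp(−k·t) = 0.79 → t = ln(5.232/0.79)/k = 211100 s = 58.64 h.
Distance = v·t = 1.0·211100 = 211100 m = 211.1 km.

211 km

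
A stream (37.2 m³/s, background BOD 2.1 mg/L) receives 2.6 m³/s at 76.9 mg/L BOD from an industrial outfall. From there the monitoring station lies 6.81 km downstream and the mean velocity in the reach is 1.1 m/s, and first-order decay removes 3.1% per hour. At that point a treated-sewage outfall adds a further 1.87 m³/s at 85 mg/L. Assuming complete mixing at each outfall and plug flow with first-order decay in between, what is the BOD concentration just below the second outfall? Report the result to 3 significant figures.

Flow-weighted average: C = (37.20·2.100 + 2.600·76.90) / 39.80 = 278.1/39.80 = 6.986 mg/L; combined flow 39.80 m³/s.
Travel time t = 6.81·1000 / 1.1 = 6191 s = 1.720 h.
3.1%/h lost → k = −ln(1 − 0.031) = 0.03149 h⁻¹.
First-order decay: C = 6.986·exp(−k·t) = 6.986·0.9473 = 6.618 mg/L.
Second outfall: C = (39.80·6.618 + 1.870·85.00)/41.67 = 10.14 mg/L.

10.1 mg/L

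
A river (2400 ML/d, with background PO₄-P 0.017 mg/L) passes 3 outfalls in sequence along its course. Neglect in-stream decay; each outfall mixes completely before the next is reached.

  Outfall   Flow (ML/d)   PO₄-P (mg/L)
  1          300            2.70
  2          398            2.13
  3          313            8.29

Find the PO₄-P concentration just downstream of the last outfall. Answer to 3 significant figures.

1.26 mg/L

Below outfall 1: Q → 2700 ML/d, C = (2400·0.01700 + 300.0·2.700)/2700 = 0.3151 mg/L.
Below outfall 2: Q → 3098 ML/d, C = (2700·0.3151 + 398.0·2.130)/3098 = 0.5483 mg/L.
Below outfall 3: Q → 3411 ML/d, C = (3098·0.5483 + 313.0·8.290)/3411 = 1.259 mg/L.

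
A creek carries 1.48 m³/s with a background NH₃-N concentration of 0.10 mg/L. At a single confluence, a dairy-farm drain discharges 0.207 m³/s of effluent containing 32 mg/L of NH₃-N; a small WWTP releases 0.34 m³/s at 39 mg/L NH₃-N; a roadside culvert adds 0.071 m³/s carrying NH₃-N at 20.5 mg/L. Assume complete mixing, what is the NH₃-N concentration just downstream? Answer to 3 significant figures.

Flow-weighted average: C = (1.480·0.1000 + 0.2070·32.00 + 0.3400·39.00 + 0.07100·20.50) / 2.098 = 21.49/2.098 = 10.24 mg/L.

10.2 mg/L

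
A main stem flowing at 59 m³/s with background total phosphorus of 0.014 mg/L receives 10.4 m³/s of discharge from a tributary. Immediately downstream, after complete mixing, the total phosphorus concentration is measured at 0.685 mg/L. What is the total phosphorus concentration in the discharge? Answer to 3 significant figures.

Mass balance: 59.00·0.01400 + 10.40·Cₑ = 69.40·0.6850
→ Cₑ = (69.40·0.6850 − 59.00·0.01400) / 10.40 = 4.492 mg/L.

4.49 mg/L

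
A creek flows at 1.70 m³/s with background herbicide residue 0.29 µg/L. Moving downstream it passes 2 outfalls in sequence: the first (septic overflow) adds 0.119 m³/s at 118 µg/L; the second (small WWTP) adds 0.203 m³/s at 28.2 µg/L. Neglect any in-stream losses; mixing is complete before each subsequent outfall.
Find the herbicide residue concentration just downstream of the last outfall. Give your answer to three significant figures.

Outfall 1: combined Q = 1.819 m³/s; C = (1.700·0.2900 + 0.1190·118.0)/1.819 = 7.991 µg/L.
Outfall 2: combined Q = 2.022 m³/s; C = (1.819·7.991 + 0.2030·28.20)/2.022 = 10.02 µg/L.

10.0 µg/L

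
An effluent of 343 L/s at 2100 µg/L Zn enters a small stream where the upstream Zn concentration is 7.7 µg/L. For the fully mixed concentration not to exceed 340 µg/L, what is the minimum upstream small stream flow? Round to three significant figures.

1820 L/s

Set C_mix = 340: (Q·7.700 + 343.0·2100) / (Q + 343.0) = 340
→ Q = 343.0·(2100 − 340)/(340 − 7.700) = 1817 L/s.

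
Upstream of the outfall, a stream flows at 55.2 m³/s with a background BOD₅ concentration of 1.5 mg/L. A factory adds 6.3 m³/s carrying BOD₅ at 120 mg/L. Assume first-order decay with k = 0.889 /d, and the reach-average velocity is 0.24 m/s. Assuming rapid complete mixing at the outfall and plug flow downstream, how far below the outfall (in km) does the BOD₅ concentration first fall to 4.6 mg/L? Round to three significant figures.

Mixed concentration C = ΣQC/ΣQ = (55.20·1.500 + 6.300·120.0) / 61.50 = 838.8/61.50 = 13.64 mg/L.
Set 13.64·exp(−k·t) = 4.6 → t = ln(13.64/4.6)/k = 105600 s = 29.34 h.
Distance = v·t = 0.24·105600 = 25350 m = 25.35 km.

25.4 km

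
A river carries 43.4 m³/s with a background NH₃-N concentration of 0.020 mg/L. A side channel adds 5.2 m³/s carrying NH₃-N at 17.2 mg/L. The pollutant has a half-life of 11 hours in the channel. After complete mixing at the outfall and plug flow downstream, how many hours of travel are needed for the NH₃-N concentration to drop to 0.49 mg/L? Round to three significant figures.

21.2 h

After mixing, C = (43.40·0.02000 + 5.200·17.20) / 48.60 = 90.31/48.60 = 1.858 mg/L.
Half-life 11 h → k = ln 2 / 11 = 0.06301 h⁻¹ = 1.512 d⁻¹.
1.858·exp(−k·t) = 0.49 → t = ln(1.858/0.49)/k = 76150 s = 21.15 h.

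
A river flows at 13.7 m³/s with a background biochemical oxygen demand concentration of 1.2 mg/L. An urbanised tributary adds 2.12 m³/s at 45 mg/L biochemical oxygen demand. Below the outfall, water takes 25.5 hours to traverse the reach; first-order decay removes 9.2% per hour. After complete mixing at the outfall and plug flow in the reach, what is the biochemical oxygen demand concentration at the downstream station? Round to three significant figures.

0.603 mg/L

Flow-weighted average: C = (13.70·1.200 + 2.120·45.00) / 15.82 = 111.8/15.82 = 7.070 mg/L.
9.2%/h lost → k = −ln(1 − 0.092) = 0.09651 h⁻¹.
Decay over the reach: 7.070·exp(−kt) = 7.070·0.08535 = 0.6034 mg/L.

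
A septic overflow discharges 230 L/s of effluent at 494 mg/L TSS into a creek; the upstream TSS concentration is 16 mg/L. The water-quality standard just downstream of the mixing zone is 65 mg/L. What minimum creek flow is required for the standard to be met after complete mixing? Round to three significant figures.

2010 L/s

Set C_mix = 65: (Q·16.00 + 230.0·494.0) / (Q + 230.0) = 65
→ Q = 230.0·(494.0 − 65)/(65 − 16.00) = 2014 L/s.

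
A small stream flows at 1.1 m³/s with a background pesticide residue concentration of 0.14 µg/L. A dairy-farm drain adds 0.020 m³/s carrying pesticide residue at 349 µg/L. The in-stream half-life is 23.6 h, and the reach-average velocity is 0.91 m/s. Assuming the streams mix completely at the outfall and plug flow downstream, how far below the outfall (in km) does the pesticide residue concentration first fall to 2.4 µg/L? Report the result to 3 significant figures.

109 km

Flow-weighted average: C = (1.100·0.1400 + 0.02000·349.0) / 1.120 = 7.134/1.120 = 6.370 µg/L.
Half-life 23.6 h → k = ln 2 / 23.6 = 0.02937 h⁻¹ = 0.7049 d⁻¹.
Set 6.370·exp(−k·t) = 2.4 → t = ln(6.370/2.4)/k = 119600 s = 33.23 h.
Distance = v·t = 0.91·119600 = 108900 m = 108.9 km.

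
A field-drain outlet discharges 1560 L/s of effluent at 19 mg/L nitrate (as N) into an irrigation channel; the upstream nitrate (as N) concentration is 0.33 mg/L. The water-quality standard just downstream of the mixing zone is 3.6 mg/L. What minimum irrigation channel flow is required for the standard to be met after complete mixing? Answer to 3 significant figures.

Set C_mix = 3.6: (Q·0.3300 + 1560·19.00) / (Q + 1560) = 3.6
→ Q = 1560·(19.00 − 3.6)/(3.6 − 0.3300) = 7347 L/s.

7350 L/s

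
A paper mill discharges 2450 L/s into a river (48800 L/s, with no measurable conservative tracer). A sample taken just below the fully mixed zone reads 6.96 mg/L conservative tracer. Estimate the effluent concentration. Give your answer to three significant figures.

Mass balance: 48800·0 + 2450·Cₑ = 51250·6.960
→ Cₑ = (51250·6.960 − 48800·0) / 2450 = 145.6 mg/L.

146 mg/L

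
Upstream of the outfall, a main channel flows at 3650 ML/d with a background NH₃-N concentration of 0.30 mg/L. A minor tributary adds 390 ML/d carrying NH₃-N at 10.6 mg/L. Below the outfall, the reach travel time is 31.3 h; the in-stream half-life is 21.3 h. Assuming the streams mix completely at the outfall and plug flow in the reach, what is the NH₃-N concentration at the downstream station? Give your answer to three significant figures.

After mixing, C = (3650·0.3000 + 390.0·10.60) / 4040 = 5229/4040 = 1.294 mg/L.
Half-life 21.3 h → k = ln 2 / 21.3 = 0.03254 h⁻¹ = 0.7810 d⁻¹.
Decay over the reach: 1.294·exp(−kt) = 1.294·0.3611 = 0.4674 mg/L.

0.467 mg/L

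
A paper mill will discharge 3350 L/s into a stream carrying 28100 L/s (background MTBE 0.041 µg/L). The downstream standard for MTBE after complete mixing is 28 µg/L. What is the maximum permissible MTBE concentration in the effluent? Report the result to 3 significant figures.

263 µg/L

At the limit, (Qr·Cr + Qe·Cₑ)/(Qr + Qe) = 28:
Cₑ = (31450·28 − 28100·0.04100) / 3350 = 262.5 µg/L.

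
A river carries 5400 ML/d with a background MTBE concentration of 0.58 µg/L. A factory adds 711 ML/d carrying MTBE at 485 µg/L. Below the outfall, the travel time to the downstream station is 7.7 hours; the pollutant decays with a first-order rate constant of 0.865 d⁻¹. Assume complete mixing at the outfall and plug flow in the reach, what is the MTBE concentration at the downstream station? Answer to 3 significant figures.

43.1 µg/L

Mass balance: C = (5400·0.5800 + 711.0·485.0) / 6111 = 348000/6111 = 56.94 µg/L.
After decay, C = 56.94 × e^(−kt) = 56.94 × 0.7577 = 43.14 µg/L.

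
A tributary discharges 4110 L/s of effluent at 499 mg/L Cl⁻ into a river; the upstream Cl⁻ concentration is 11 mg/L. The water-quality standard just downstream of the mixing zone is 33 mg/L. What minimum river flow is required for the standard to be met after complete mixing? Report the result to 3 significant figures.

87100 L/s

Set C_mix = 33: (Q·11.00 + 4110·499.0) / (Q + 4110) = 33
→ Q = 4110·(499.0 − 33)/(33 − 11.00) = 87060 L/s.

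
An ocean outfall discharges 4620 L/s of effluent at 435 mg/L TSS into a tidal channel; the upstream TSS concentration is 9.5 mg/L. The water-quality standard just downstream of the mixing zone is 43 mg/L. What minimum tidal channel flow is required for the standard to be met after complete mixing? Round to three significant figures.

Set C_mix = 43: (Q·9.500 + 4620·435.0) / (Q + 4620) = 43
→ Q = 4620·(435.0 − 43)/(43 − 9.500) = 54060 L/s.

54100 L/s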